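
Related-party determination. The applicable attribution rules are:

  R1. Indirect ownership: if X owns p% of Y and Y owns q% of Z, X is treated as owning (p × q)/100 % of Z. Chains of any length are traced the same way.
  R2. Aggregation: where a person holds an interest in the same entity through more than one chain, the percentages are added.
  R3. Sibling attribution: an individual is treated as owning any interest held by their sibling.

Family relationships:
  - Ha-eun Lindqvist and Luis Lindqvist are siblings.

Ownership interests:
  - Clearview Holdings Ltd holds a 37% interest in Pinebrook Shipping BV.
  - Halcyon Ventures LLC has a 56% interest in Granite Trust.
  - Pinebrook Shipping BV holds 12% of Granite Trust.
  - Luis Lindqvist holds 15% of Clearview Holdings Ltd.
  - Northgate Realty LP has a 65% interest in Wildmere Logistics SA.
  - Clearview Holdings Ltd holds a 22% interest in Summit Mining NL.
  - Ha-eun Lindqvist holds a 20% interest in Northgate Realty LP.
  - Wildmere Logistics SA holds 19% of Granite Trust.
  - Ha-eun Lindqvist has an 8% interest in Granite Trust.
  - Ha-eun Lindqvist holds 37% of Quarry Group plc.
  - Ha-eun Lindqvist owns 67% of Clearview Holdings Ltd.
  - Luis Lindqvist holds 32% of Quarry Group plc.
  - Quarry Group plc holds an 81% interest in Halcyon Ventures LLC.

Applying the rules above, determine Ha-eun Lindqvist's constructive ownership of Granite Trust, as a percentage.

45.4092%

By sibling attribution (R3), Ha-eun Lindqvist is treated as also owning Luis Lindqvist's interest in Quarry Group plc, giving 37% + 32% = 69%.
By sibling attribution (R3), Ha-eun Lindqvist is treated as also owning Luis Lindqvist's interest in Clearview Holdings Ltd, giving 67% + 15% = 82%.
Chain via Quarry Group plc → Halcyon Ventures LLC (R1): 69% × 81% × 56% = 31.2984% of Granite Trust.
Chain via Clearview Holdings Ltd → Pinebrook Shipping BV (R1): 82% × 37% × 12% = 3.6408% of Granite Trust.
Chain via Northgate Realty LP → Wildmere Logistics SA (R1): 20% × 65% × 19% = 2.47% of Granite Trust.
Direct interest in Granite Trust: 8%.
Aggregating (R2): 31.2984% + 3.6408% + 2.47% + 8% = 45.4092%.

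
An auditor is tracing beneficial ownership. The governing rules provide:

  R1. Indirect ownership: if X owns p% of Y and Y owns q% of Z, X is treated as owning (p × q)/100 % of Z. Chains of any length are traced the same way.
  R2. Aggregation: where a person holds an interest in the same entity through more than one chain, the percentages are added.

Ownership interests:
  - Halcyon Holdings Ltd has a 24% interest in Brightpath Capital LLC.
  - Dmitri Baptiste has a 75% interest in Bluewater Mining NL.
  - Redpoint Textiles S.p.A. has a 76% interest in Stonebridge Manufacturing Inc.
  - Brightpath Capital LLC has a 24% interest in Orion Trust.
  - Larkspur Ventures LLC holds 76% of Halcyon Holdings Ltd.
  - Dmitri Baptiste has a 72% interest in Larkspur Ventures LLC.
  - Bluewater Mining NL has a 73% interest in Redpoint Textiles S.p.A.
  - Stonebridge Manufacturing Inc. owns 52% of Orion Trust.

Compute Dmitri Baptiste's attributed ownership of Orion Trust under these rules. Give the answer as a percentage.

24.789072%

Chain via Larkspur Ventures LLC → Halcyon Holdings Ltd → Brightpath Capital LLC (R1): 72% × 76% × 24% × 24% = 3.151872% of Orion Trust.
Chain via Bluewater Mining NL → Redpoint Textiles S.p.A. → Stonebridge Manufacturing Inc. (R1): 75% × 73% × 76% × 52% = 21.6372% of Orion Trust.
Aggregating (R2): 3.151872% + 21.6372% = 24.789072%.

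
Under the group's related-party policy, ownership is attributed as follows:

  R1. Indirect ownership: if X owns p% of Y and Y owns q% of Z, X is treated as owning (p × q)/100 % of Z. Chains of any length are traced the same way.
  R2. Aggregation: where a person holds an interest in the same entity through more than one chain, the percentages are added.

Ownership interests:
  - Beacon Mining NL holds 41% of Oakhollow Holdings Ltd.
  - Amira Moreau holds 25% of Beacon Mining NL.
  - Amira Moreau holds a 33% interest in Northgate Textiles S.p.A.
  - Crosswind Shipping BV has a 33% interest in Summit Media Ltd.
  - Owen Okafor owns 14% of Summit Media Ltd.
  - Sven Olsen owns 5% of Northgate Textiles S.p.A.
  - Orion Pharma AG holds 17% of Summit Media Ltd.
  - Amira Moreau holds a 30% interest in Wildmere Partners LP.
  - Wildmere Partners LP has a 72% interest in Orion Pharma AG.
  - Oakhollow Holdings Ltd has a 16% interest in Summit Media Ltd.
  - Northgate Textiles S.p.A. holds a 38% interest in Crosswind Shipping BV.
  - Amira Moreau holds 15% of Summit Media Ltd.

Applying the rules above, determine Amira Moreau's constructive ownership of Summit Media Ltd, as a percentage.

24.4502%

Chain via Wildmere Partners LP → Orion Pharma AG (R1): 30% × 72% × 17% = 3.672% of Summit Media Ltd.
Chain via Northgate Textiles S.p.A. → Crosswind Shipping BV (R1): 33% × 38% × 33% = 4.1382% of Summit Media Ltd.
Chain via Beacon Mining NL → Oakhollow Holdings Ltd (R1): 25% × 41% × 16% = 1.64% of Summit Media Ltd.
Direct interest in Summit Media Ltd: 15%.
Aggregating (R2): 3.672% + 4.1382% + 1.64% + 15% = 24.4502%.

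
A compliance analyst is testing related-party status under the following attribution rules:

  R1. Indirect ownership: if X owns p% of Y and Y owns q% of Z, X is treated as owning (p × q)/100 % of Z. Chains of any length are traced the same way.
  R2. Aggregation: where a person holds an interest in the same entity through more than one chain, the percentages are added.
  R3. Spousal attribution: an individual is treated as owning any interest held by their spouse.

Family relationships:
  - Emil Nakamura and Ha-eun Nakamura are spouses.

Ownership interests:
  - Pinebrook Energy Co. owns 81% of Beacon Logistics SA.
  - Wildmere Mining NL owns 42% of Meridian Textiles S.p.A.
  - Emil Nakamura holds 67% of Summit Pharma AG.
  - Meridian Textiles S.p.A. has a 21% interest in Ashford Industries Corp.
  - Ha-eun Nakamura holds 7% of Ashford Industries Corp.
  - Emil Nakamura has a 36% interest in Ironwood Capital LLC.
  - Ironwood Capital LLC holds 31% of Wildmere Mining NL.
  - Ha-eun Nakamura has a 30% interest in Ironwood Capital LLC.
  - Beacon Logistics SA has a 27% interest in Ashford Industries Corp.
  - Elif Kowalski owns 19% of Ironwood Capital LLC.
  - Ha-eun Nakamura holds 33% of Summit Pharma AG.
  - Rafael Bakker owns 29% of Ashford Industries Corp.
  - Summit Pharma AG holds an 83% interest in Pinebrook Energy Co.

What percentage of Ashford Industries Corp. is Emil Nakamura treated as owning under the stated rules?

By spousal attribution (R3), Emil Nakamura is treated as also owning Ha-eun Nakamura's interest in Summit Pharma AG, giving 67% + 33% = 100%.
By spousal attribution (R3), Emil Nakamura is treated as also owning Ha-eun Nakamura's interest in Ironwood Capital LLC, giving 36% + 30% = 66%.
By spousal attribution (R3), Emil Nakamura is treated as owning Ha-eun Nakamura's 7% interest in Ashford Industries Corp.
Chain via Summit Pharma AG → Pinebrook Energy Co. → Beacon Logistics SA (R1): 100% × 83% × 81% × 27% = 18.1521% of Ashford Industries Corp.
Chain via Ironwood Capital LLC → Wildmere Mining NL → Meridian Textiles S.p.A. (R1): 66% × 31% × 42% × 21% = 1.804572% of Ashford Industries Corp.
Direct interest in Ashford Industries Corp: 7%.
Aggregating (R2): 18.1521% + 1.804572% + 7% = 26.956672%.

26.956672%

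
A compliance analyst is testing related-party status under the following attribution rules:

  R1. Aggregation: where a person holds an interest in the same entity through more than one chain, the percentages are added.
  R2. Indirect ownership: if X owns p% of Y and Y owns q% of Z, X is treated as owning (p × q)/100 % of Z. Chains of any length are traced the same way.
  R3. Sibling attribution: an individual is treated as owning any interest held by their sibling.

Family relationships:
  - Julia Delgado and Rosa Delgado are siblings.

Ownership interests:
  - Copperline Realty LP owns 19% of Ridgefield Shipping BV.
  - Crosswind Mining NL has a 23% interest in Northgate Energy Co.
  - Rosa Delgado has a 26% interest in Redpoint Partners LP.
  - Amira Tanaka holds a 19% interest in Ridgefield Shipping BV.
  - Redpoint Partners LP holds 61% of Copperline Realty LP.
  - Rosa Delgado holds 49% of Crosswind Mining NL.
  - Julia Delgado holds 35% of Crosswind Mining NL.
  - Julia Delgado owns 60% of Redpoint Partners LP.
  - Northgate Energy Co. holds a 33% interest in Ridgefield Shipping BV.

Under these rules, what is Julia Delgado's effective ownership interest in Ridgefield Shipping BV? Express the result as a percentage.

By sibling attribution (R3), Julia Delgado is treated as also owning Rosa Delgado's interest in Crosswind Mining NL, giving 35% + 49% = 84%.
By sibling attribution (R3), Julia Delgado is treated as also owning Rosa Delgado's interest in Redpoint Partners LP, giving 60% + 26% = 86%.
Chain via Crosswind Mining NL → Northgate Energy Co. (R2): 84% × 23% × 33% = 6.3756% of Ridgefield Shipping BV.
Chain via Redpoint Partners LP → Copperline Realty LP (R2): 86% × 61% × 19% = 9.9674% of Ridgefield Shipping BV.
Aggregating (R1): 6.3756% + 9.9674% = 16.343%.

16.343%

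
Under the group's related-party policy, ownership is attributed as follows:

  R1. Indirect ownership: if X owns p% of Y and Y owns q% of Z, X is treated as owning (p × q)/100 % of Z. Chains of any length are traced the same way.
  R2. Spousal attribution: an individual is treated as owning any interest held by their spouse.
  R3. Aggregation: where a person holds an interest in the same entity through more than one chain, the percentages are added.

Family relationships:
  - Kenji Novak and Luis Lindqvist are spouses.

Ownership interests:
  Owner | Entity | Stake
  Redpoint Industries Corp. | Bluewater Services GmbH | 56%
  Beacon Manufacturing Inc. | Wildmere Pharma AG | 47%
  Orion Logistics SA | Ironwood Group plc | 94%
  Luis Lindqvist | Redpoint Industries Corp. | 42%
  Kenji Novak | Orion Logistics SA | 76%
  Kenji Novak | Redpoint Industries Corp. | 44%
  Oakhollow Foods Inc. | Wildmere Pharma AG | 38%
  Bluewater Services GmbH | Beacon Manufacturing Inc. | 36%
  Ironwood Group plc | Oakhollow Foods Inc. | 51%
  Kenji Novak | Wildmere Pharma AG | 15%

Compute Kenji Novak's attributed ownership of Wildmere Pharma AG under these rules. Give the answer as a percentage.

36.993744%

By spousal attribution (R2), Kenji Novak is treated as also owning Luis Lindqvist's interest in Redpoint Industries Corp, giving 44% + 42% = 86%.
Chain via Redpoint Industries Corp. → Bluewater Services GmbH → Beacon Manufacturing Inc. (R1): 86% × 56% × 36% × 47% = 8.148672% of Wildmere Pharma AG.
Chain via Orion Logistics SA → Ironwood Group plc → Oakhollow Foods Inc. (R1): 76% × 94% × 51% × 38% = 13.845072% of Wildmere Pharma AG.
Direct interest in Wildmere Pharma AG: 15%.
Aggregating (R3): 8.148672% + 13.845072% + 15% = 36.993744%.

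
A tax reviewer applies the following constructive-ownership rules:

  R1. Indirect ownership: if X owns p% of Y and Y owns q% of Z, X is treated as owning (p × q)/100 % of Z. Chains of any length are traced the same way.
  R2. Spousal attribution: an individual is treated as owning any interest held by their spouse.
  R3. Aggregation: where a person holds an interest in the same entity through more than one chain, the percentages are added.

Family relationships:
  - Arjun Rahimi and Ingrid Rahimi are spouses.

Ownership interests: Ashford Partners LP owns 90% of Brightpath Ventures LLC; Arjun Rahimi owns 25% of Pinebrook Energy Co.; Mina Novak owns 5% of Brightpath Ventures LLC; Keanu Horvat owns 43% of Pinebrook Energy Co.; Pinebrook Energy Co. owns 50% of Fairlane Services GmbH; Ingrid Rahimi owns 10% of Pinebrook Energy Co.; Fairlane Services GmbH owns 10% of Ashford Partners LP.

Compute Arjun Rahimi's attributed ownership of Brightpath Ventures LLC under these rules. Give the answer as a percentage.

1.575%

By spousal attribution (R2), Arjun Rahimi is treated as also owning Ingrid Rahimi's interest in Pinebrook Energy Co, giving 25% + 10% = 35%.
Chain via Pinebrook Energy Co. → Fairlane Services GmbH → Ashford Partners LP (R1): 35% × 50% × 10% × 90% = 1.575% of Brightpath Ventures LLC.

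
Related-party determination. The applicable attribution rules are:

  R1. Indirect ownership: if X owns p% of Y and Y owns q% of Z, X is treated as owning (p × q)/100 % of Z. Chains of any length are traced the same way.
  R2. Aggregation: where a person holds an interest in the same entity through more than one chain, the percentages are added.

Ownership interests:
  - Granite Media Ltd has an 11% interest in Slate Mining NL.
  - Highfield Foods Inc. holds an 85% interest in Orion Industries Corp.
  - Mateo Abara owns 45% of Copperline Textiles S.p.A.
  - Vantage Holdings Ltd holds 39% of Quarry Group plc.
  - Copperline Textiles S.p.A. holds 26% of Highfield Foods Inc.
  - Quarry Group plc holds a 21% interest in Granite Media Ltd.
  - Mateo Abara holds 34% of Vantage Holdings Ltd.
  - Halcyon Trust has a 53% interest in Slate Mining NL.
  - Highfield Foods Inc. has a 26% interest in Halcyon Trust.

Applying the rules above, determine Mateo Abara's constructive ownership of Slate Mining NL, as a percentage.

Chain via Vantage Holdings Ltd → Quarry Group plc → Granite Media Ltd (R1): 34% × 39% × 21% × 11% = 0.306306% of Slate Mining NL.
Chain via Copperline Textiles S.p.A. → Highfield Foods Inc. → Halcyon Trust (R1): 45% × 26% × 26% × 53% = 1.61226% of Slate Mining NL.
Aggregating (R2): 0.306306% + 1.61226% = 1.918566%.

1.918566%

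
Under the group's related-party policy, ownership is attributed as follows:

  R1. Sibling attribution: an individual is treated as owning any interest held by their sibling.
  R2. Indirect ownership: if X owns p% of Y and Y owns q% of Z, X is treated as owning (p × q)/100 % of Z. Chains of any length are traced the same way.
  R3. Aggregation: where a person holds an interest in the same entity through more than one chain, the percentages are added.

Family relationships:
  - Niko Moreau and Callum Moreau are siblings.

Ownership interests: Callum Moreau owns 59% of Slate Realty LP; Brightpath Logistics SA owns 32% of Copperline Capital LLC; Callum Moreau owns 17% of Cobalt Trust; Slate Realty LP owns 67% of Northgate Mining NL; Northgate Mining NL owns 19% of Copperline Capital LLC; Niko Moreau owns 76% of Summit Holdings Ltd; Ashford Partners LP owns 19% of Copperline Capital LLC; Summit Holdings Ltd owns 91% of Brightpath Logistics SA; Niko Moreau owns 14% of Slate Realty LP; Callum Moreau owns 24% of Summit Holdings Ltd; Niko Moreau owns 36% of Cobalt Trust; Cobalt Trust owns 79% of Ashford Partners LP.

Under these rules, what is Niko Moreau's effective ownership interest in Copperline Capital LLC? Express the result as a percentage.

By sibling attribution (R1), Niko Moreau is treated as also owning Callum Moreau's interest in Slate Realty LP, giving 14% + 59% = 73%.
By sibling attribution (R1), Niko Moreau is treated as also owning Callum Moreau's interest in Summit Holdings Ltd, giving 76% + 24% = 100%.
By sibling attribution (R1), Niko Moreau is treated as also owning Callum Moreau's interest in Cobalt Trust, giving 36% + 17% = 53%.
Chain via Slate Realty LP → Northgate Mining NL (R2): 73% × 67% × 19% = 9.2929% of Copperline Capital LLC.
Chain via Summit Holdings Ltd → Brightpath Logistics SA (R2): 100% × 91% × 32% = 29.12% of Copperline Capital LLC.
Chain via Cobalt Trust → Ashford Partners LP (R2): 53% × 79% × 19% = 7.9553% of Copperline Capital LLC.
Aggregating (R3): 9.2929% + 29.12% + 7.9553% = 46.3682%.

46.3682%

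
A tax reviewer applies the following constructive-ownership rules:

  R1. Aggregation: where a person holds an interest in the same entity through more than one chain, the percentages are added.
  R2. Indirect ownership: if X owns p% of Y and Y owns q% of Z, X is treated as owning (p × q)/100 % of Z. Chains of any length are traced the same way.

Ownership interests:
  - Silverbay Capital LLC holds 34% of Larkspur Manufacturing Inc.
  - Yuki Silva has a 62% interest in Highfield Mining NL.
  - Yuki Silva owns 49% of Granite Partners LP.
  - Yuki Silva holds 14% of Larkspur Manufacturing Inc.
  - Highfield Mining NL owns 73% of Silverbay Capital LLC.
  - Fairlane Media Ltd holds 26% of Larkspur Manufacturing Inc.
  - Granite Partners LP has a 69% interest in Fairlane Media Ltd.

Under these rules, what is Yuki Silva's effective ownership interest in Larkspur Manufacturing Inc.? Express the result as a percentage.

38.179%

Chain via Highfield Mining NL → Silverbay Capital LLC (R2): 62% × 73% × 34% = 15.3884% of Larkspur Manufacturing Inc.
Chain via Granite Partners LP → Fairlane Media Ltd (R2): 49% × 69% × 26% = 8.7906% of Larkspur Manufacturing Inc.
Direct interest in Larkspur Manufacturing Inc: 14%.
Aggregating (R1): 15.3884% + 8.7906% + 14% = 38.179%.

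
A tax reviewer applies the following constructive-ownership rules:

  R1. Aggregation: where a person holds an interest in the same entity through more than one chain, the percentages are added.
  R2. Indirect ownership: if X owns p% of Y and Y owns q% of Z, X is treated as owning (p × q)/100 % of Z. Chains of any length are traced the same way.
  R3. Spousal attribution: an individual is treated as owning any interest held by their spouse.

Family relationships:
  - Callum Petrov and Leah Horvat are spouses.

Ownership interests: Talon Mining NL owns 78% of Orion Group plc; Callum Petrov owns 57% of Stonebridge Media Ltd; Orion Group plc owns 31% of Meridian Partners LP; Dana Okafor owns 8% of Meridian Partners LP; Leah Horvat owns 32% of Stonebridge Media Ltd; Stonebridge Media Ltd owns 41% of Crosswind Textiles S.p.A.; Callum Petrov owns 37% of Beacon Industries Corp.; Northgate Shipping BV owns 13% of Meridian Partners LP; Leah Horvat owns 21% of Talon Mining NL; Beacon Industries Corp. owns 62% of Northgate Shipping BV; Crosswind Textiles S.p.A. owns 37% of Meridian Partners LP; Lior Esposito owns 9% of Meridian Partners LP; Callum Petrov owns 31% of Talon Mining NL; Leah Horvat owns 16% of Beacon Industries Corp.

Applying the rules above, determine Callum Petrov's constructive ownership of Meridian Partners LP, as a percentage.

30.3467%

By spousal attribution (R3), Callum Petrov is treated as also owning Leah Horvat's interest in Talon Mining NL, giving 31% + 21% = 52%.
By spousal attribution (R3), Callum Petrov is treated as also owning Leah Horvat's interest in Stonebridge Media Ltd, giving 57% + 32% = 89%.
By spousal attribution (R3), Callum Petrov is treated as also owning Leah Horvat's interest in Beacon Industries Corp, giving 37% + 16% = 53%.
Chain via Talon Mining NL → Orion Group plc (R2): 52% × 78% × 31% = 12.5736% of Meridian Partners LP.
Chain via Stonebridge Media Ltd → Crosswind Textiles S.p.A. (R2): 89% × 41% × 37% = 13.5013% of Meridian Partners LP.
Chain via Beacon Industries Corp. → Northgate Shipping BV (R2): 53% × 62% × 13% = 4.2718% of Meridian Partners LP.
Aggregating (R1): 12.5736% + 13.5013% + 4.2718% = 30.3467%.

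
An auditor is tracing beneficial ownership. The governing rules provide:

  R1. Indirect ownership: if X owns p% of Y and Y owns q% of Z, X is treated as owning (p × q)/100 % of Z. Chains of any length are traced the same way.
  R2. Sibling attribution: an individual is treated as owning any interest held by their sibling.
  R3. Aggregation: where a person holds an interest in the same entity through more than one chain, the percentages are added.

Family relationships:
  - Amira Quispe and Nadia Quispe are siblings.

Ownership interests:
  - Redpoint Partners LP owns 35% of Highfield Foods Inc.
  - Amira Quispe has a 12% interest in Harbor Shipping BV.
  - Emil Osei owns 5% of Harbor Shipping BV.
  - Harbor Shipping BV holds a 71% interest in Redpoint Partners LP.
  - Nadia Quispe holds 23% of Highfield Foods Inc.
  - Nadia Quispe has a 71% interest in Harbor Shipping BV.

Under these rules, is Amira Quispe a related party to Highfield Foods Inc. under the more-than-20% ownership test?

By sibling attribution (R2), Amira Quispe is treated as also owning Nadia Quispe's interest in Harbor Shipping BV, giving 12% + 71% = 83%.
By sibling attribution (R2), Amira Quispe is treated as owning Nadia Quispe's 23% interest in Highfield Foods Inc.
Chain via Harbor Shipping BV → Redpoint Partners LP (R1): 83% × 71% × 35% = 20.6255% of Highfield Foods Inc.
Direct interest in Highfield Foods Inc: 23%.
Aggregating (R3): 20.6255% + 23% = 43.6255%.
43.6255% exceeds the 20% threshold, so Amira is a related party to Highfield Foods Inc.

Yes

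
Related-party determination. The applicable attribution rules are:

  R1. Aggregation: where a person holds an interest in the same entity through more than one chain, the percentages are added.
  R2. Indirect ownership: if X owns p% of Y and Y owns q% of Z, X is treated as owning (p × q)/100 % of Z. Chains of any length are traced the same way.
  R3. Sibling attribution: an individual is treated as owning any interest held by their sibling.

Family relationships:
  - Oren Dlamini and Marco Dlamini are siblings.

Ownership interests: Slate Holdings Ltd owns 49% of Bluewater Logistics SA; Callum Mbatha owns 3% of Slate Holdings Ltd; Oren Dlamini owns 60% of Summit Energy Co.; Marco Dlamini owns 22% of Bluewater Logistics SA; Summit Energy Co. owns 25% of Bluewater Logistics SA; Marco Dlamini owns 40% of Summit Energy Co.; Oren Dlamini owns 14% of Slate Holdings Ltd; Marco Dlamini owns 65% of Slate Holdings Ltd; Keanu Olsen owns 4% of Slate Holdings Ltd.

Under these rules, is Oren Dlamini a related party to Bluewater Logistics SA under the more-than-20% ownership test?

By sibling attribution (R3), Oren Dlamini is treated as also owning Marco Dlamini's interest in Summit Energy Co, giving 60% + 40% = 100%.
By sibling attribution (R3), Oren Dlamini is treated as also owning Marco Dlamini's interest in Slate Holdings Ltd, giving 14% + 65% = 79%.
By sibling attribution (R3), Oren Dlamini is treated as owning Marco Dlamini's 22% interest in Bluewater Logistics SA.
Chain via Summit Energy Co. (R2): 100% × 25% = 25% of Bluewater Logistics SA.
Chain via Slate Holdings Ltd (R2): 79% × 49% = 38.71% of Bluewater Logistics SA.
Direct interest in Bluewater Logistics SA: 22%.
Aggregating (R1): 25% + 38.71% + 22% = 85.71%.
85.71% exceeds the 20% threshold, so Oren is a related party to Bluewater Logistics SA.

Yes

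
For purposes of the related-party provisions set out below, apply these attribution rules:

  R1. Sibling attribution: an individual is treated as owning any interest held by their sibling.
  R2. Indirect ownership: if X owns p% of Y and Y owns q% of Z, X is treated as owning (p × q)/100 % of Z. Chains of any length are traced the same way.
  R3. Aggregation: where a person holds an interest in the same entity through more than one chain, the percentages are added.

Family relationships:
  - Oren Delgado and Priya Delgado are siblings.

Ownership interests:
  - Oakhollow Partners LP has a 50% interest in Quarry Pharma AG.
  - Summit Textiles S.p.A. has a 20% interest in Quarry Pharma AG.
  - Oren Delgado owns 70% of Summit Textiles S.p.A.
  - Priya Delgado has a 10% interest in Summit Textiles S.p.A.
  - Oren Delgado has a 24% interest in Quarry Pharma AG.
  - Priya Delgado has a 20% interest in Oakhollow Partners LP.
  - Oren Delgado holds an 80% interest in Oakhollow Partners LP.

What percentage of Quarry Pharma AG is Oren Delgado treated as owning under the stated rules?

By sibling attribution (R1), Oren Delgado is treated as also owning Priya Delgado's interest in Summit Textiles S.p.A, giving 70% + 10% = 80%.
By sibling attribution (R1), Oren Delgado is treated as also owning Priya Delgado's interest in Oakhollow Partners LP, giving 80% + 20% = 100%.
Chain via Summit Textiles S.p.A. (R2): 80% × 20% = 16% of Quarry Pharma AG.
Chain via Oakhollow Partners LP (R2): 100% × 50% = 50% of Quarry Pharma AG.
Direct interest in Quarry Pharma AG: 24%.
Aggregating (R3): 16% + 50% + 24% = 90%.

90%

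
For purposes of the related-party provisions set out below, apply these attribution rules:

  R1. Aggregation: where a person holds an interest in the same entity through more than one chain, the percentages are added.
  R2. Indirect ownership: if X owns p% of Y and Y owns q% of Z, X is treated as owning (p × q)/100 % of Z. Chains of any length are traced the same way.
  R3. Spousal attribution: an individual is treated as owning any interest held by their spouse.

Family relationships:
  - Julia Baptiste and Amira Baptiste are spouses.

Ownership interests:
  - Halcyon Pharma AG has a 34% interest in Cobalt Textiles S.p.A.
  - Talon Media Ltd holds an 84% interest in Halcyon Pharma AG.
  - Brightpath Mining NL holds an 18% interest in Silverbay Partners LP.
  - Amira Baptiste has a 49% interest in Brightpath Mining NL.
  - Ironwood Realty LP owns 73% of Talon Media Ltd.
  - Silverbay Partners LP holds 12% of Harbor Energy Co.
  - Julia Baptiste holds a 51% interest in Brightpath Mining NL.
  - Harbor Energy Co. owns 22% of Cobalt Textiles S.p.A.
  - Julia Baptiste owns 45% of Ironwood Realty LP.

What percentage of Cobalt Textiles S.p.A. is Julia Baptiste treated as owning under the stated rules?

By spousal attribution (R3), Julia Baptiste is treated as also owning Amira Baptiste's interest in Brightpath Mining NL, giving 51% + 49% = 100%.
Chain via Ironwood Realty LP → Talon Media Ltd → Halcyon Pharma AG (R2): 45% × 73% × 84% × 34% = 9.38196% of Cobalt Textiles S.p.A.
Chain via Brightpath Mining NL → Silverbay Partners LP → Harbor Energy Co. (R2): 100% × 18% × 12% × 22% = 0.4752% of Cobalt Textiles S.p.A.
Aggregating (R1): 9.38196% + 0.4752% = 9.85716%.

9.85716%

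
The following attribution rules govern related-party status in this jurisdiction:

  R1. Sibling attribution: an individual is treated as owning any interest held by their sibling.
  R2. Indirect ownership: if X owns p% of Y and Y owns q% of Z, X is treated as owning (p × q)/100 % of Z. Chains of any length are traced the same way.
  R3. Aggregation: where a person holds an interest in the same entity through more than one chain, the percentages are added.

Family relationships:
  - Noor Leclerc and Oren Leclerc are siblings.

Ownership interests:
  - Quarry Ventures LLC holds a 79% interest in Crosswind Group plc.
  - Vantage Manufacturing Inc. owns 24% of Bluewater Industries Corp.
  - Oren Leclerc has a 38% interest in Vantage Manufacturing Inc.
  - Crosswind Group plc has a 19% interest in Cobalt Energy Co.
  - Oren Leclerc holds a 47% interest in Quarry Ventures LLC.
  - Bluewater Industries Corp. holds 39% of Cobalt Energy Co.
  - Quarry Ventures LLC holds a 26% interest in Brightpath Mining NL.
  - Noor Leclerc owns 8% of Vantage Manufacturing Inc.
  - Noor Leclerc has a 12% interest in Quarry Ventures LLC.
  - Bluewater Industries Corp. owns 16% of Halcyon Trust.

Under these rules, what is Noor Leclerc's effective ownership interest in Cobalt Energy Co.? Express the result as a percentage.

13.1615%

By sibling attribution (R1), Noor Leclerc is treated as also owning Oren Leclerc's interest in Vantage Manufacturing Inc, giving 8% + 38% = 46%.
By sibling attribution (R1), Noor Leclerc is treated as also owning Oren Leclerc's interest in Quarry Ventures LLC, giving 12% + 47% = 59%.
Chain via Vantage Manufacturing Inc. → Bluewater Industries Corp. (R2): 46% × 24% × 39% = 4.3056% of Cobalt Energy Co.
Chain via Quarry Ventures LLC → Crosswind Group plc (R2): 59% × 79% × 19% = 8.8559% of Cobalt Energy Co.
Aggregating (R3): 4.3056% + 8.8559% = 13.1615%.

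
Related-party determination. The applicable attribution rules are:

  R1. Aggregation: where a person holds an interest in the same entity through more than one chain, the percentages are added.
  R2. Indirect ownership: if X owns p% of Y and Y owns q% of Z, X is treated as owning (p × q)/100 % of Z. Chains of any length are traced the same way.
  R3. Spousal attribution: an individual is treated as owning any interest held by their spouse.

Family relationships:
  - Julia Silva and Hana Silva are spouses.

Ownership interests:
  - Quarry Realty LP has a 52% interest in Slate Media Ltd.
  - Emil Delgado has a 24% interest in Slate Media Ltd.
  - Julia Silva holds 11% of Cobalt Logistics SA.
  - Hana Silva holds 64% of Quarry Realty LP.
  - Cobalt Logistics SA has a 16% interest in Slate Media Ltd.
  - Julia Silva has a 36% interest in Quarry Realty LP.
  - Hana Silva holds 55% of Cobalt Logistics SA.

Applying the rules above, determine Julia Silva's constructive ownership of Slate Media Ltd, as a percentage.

By spousal attribution (R3), Julia Silva is treated as also owning Hana Silva's interest in Cobalt Logistics SA, giving 11% + 55% = 66%.
By spousal attribution (R3), Julia Silva is treated as also owning Hana Silva's interest in Quarry Realty LP, giving 36% + 64% = 100%.
Chain via Cobalt Logistics SA (R2): 66% × 16% = 10.56% of Slate Media Ltd.
Chain via Quarry Realty LP (R2): 100% × 52% = 52% of Slate Media Ltd.
Aggregating (R1): 10.56% + 52% = 62.56%.

62.56%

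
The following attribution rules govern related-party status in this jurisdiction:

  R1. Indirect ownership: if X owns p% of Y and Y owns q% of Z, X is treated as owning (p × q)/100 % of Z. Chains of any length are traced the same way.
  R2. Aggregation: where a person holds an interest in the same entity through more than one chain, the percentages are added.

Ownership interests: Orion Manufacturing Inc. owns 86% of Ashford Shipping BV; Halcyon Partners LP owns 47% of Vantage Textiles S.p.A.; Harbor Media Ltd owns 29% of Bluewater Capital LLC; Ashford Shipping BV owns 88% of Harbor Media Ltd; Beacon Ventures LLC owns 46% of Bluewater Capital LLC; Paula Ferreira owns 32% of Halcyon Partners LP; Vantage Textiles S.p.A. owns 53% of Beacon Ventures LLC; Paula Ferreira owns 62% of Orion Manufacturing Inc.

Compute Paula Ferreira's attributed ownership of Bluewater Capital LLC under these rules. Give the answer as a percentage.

Chain via Orion Manufacturing Inc. → Ashford Shipping BV → Harbor Media Ltd (R1): 62% × 86% × 88% × 29% = 13.607264% of Bluewater Capital LLC.
Chain via Halcyon Partners LP → Vantage Textiles S.p.A. → Beacon Ventures LLC (R1): 32% × 47% × 53% × 46% = 3.666752% of Bluewater Capital LLC.
Aggregating (R2): 13.607264% + 3.666752% = 17.274016%.

17.274016%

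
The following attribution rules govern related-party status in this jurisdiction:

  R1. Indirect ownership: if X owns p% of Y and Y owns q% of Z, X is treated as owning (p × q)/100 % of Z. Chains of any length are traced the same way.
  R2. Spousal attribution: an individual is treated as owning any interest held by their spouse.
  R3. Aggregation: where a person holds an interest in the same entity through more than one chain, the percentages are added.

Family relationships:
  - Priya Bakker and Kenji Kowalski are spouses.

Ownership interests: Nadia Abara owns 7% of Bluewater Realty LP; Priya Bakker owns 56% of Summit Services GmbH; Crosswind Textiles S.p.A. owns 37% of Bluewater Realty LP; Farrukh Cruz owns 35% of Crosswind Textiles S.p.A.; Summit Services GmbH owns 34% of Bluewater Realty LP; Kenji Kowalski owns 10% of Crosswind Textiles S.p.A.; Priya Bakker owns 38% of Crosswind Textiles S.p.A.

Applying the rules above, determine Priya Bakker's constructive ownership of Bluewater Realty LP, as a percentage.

36.8%

By spousal attribution (R2), Priya Bakker is treated as also owning Kenji Kowalski's interest in Crosswind Textiles S.p.A, giving 38% + 10% = 48%.
Chain via Crosswind Textiles S.p.A. (R1): 48% × 37% = 17.76% of Bluewater Realty LP.
Chain via Summit Services GmbH (R1): 56% × 34% = 19.04% of Bluewater Realty LP.
Aggregating (R3): 17.76% + 19.04% = 36.8%.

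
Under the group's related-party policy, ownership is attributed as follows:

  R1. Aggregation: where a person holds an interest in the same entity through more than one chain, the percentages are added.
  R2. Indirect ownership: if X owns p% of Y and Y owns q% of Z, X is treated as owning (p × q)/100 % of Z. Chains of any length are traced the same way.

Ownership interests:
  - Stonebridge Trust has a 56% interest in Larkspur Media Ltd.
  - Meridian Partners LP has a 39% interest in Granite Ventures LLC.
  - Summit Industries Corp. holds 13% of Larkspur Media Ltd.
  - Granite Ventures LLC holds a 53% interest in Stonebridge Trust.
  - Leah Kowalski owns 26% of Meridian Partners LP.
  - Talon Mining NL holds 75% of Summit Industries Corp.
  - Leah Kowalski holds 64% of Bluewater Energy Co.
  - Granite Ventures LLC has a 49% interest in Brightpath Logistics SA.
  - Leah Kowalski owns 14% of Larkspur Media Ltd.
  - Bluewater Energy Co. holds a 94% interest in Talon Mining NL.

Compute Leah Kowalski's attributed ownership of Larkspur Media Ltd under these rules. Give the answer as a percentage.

22.875152%

Chain via Meridian Partners LP → Granite Ventures LLC → Stonebridge Trust (R2): 26% × 39% × 53% × 56% = 3.009552% of Larkspur Media Ltd.
Chain via Bluewater Energy Co. → Talon Mining NL → Summit Industries Corp. (R2): 64% × 94% × 75% × 13% = 5.8656% of Larkspur Media Ltd.
Direct interest in Larkspur Media Ltd: 14%.
Aggregating (R1): 3.009552% + 5.8656% + 14% = 22.875152%.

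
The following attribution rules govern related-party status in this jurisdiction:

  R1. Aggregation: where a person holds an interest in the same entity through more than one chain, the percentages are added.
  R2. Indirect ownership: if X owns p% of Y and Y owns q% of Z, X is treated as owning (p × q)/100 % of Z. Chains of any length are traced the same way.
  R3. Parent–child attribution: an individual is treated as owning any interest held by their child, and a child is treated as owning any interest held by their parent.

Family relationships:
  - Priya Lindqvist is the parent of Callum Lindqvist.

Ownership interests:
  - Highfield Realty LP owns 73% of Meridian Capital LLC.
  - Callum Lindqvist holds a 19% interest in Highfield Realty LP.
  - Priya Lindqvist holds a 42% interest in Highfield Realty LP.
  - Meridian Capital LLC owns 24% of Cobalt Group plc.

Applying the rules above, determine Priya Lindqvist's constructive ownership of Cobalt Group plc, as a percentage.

By parent–child attribution (R3), Priya Lindqvist is treated as also owning Callum Lindqvist's interest in Highfield Realty LP, giving 42% + 19% = 61%.
Chain via Highfield Realty LP → Meridian Capital LLC (R2): 61% × 73% × 24% = 10.6872% of Cobalt Group plc.

10.6872%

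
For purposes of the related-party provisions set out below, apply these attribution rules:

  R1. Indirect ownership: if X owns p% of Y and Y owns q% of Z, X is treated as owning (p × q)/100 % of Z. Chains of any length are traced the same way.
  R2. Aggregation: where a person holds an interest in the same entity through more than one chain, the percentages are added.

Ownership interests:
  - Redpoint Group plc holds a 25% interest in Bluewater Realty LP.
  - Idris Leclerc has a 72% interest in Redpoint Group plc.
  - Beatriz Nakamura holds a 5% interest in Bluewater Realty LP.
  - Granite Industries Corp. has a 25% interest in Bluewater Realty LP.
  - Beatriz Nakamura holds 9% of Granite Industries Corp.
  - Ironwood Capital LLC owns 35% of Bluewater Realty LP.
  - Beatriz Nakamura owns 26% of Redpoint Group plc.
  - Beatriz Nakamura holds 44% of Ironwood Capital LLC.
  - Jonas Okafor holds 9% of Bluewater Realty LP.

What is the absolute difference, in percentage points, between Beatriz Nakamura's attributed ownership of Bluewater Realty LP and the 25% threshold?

Chain via Granite Industries Corp. (R1): 9% × 25% = 2.25% of Bluewater Realty LP.
Chain via Ironwood Capital LLC (R1): 44% × 35% = 15.4% of Bluewater Realty LP.
Chain via Redpoint Group plc (R1): 26% × 25% = 6.5% of Bluewater Realty LP.
Direct interest in Bluewater Realty LP: 5%.
Aggregating (R2): 2.25% + 15.4% + 6.5% + 5% = 29.15%.
29.15% exceeds the 25% threshold by 4.15 percentage points.

4.15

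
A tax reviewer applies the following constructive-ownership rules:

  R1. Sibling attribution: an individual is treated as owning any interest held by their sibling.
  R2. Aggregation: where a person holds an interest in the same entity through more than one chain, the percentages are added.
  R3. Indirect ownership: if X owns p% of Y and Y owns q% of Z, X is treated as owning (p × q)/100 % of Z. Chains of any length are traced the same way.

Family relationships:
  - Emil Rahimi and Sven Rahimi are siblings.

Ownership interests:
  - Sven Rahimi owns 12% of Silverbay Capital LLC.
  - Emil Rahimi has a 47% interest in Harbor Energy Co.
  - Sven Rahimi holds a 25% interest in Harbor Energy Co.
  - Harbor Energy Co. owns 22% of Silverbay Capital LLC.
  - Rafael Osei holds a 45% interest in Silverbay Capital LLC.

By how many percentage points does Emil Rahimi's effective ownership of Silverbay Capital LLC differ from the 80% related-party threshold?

52.16

By sibling attribution (R1), Emil Rahimi is treated as also owning Sven Rahimi's interest in Harbor Energy Co, giving 47% + 25% = 72%.
By sibling attribution (R1), Emil Rahimi is treated as owning Sven Rahimi's 12% interest in Silverbay Capital LLC.
Chain via Harbor Energy Co. (R3): 72% × 22% = 15.84% of Silverbay Capital LLC.
Direct interest in Silverbay Capital LLC: 12%.
Aggregating (R2): 15.84% + 12% = 27.84%.
27.84% falls short of the 80% threshold by 52.16 percentage points.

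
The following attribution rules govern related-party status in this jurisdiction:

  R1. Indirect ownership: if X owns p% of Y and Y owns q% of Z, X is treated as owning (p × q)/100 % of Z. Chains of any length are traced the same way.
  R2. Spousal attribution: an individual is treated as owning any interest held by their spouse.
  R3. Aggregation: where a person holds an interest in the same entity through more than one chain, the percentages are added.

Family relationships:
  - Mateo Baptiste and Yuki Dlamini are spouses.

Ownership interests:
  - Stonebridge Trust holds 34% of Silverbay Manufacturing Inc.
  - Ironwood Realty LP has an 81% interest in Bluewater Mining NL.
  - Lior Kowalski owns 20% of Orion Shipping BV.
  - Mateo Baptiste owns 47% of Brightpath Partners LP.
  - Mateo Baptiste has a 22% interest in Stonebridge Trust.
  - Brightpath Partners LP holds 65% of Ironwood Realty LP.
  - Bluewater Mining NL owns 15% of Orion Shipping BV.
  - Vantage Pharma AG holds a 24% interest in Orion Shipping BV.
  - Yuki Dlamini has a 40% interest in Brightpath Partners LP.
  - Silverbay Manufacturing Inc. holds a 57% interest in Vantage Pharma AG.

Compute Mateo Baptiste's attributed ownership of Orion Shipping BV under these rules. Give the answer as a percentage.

By spousal attribution (R2), Mateo Baptiste is treated as also owning Yuki Dlamini's interest in Brightpath Partners LP, giving 47% + 40% = 87%.
Chain via Brightpath Partners LP → Ironwood Realty LP → Bluewater Mining NL (R1): 87% × 65% × 81% × 15% = 6.870825% of Orion Shipping BV.
Chain via Stonebridge Trust → Silverbay Manufacturing Inc. → Vantage Pharma AG (R1): 22% × 34% × 57% × 24% = 1.023264% of Orion Shipping BV.
Aggregating (R3): 6.870825% + 1.023264% = 7.894089%.

7.894089%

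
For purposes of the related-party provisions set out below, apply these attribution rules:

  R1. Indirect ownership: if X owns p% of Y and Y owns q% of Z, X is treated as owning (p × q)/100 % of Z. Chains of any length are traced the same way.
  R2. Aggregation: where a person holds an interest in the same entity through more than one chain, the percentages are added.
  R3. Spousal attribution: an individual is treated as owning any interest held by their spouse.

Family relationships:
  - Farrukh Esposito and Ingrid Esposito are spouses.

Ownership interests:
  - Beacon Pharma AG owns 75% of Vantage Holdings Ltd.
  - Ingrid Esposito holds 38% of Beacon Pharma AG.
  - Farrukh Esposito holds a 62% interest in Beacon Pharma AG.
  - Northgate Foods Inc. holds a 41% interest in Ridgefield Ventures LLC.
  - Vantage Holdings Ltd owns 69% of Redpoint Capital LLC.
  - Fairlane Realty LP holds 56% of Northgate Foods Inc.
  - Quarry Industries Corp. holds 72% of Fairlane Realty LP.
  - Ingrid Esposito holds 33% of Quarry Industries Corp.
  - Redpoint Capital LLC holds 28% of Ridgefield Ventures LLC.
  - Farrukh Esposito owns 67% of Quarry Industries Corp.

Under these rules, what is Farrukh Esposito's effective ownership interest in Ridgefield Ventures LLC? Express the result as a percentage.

31.0212%

By spousal attribution (R3), Farrukh Esposito is treated as also owning Ingrid Esposito's interest in Quarry Industries Corp, giving 67% + 33% = 100%.
By spousal attribution (R3), Farrukh Esposito is treated as also owning Ingrid Esposito's interest in Beacon Pharma AG, giving 62% + 38% = 100%.
Chain via Quarry Industries Corp. → Fairlane Realty LP → Northgate Foods Inc. (R1): 100% × 72% × 56% × 41% = 16.5312% of Ridgefield Ventures LLC.
Chain via Beacon Pharma AG → Vantage Holdings Ltd → Redpoint Capital LLC (R1): 100% × 75% × 69% × 28% = 14.49% of Ridgefield Ventures LLC.
Aggregating (R2): 16.5312% + 14.49% = 31.0212%.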